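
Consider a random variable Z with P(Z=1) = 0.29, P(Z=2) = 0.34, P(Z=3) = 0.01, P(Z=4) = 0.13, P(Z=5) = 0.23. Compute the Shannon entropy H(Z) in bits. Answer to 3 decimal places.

1.984 bits

H(Z) = −Σ p·log₂ p.
  −(0.29)·log₂(0.29) = 0.5179
  −(0.34)·log₂(0.34) = 0.5292
  −(0.01)·log₂(0.01) = 0.0664
  −(0.13)·log₂(0.13) = 0.3826
  −(0.23)·log₂(0.23) = 0.4877
Sum: 0.5179 + 0.5292 + 0.0664 + 0.3826 + 0.4877 = 1.984 bits.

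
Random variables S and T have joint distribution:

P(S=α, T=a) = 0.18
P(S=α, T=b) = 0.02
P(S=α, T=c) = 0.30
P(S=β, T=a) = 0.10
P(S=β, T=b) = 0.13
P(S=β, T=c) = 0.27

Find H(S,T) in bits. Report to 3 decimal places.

H(S,T) = −Σ p(x,y)·log₂ p(x,y) over all 6 cells.
  cell (α,a): −0.18·log₂0.18 = 0.4453
  cell (α,b): −0.02·log₂0.02 = 0.1129
  cell (α,c): −0.30·log₂0.30 = 0.5211
  cell (β,a): −0.10·log₂0.10 = 0.3322
  cell (β,b): −0.13·log₂0.13 = 0.3826
  cell (β,c): −0.27·log₂0.27 = 0.5100
Sum = 2.304 bits.

2.304 bits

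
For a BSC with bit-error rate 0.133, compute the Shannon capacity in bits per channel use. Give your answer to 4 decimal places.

0.4344 bits

Binary symmetric channel: C = 1 − h₂(ε) where h₂ is the binary entropy function.
h₂(0.133) = −0.133·log₂0.133 − 0.867·log₂0.867 = 0.5656.
C = 1 − 0.5656 = 0.4344 bits per channel use.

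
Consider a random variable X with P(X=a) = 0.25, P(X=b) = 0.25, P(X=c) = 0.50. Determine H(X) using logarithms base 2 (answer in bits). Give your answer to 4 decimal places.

H(X) = −Σ p·log₂ p.
  −(0.25)·log₂(0.25) = 0.50000
  −(0.25)·log₂(0.25) = 0.50000
  −(0.50)·log₂(0.50) = 0.50000
Sum: 0.50000 + 0.50000 + 0.50000 = 1.5000 bits.

1.5000 bits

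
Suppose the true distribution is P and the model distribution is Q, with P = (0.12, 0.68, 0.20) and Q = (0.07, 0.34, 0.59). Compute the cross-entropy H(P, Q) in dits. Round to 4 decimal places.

H(P,Q) = −Σ p·log₁₀ q.
  −0.12·log₁₀(0.07) = 0.13859
  −0.68·log₁₀(0.34) = 0.31859
  −0.20·log₁₀(0.59) = 0.04583
H(P,Q) = 0.5030 dits.

0.5030 dits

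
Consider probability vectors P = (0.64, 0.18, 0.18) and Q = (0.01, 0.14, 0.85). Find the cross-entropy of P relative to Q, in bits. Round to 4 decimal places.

4.8048 bits

H(P,Q) = −Σ p·log₂ q.
  −0.64·log₂(0.01) = 4.25207
  −0.18·log₂(0.14) = 0.51057
  −0.18·log₂(0.85) = 0.04220
H(P,Q) = 4.8048 bits.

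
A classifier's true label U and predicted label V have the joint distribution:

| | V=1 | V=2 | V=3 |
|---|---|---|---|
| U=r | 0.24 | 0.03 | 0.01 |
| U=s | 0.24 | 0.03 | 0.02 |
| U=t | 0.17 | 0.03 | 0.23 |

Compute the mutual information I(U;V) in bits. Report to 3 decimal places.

0.232 bits

Marginals: p(U) = (0.2800, 0.2900, 0.4300), p(V) = (0.6500, 0.0900, 0.2600).
I(U;V) = H(U) + H(V) − H(U,V).
H(U) = 1.5557, H(V) = 1.2219, H(U,V) = 2.5451.
I(U;V) = 1.5557 + 1.2219 − 2.5451 = 0.232 bits.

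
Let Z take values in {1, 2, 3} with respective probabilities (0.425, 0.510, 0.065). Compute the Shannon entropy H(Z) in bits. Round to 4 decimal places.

1.2764 bits

H(Z) = −Σ p·log₂ p.
  −(0.425)·log₂(0.425) = 0.52465
  −(0.510)·log₂(0.510) = 0.49543
  −(0.065)·log₂(0.065) = 0.25632
Sum: 0.52465 + 0.49543 + 0.25632 = 1.2764 bits.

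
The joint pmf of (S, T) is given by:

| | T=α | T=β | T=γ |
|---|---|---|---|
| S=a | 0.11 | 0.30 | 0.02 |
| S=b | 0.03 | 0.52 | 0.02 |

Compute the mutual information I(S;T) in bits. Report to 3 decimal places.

Marginals: p(S) = (0.4300, 0.5700), p(T) = (0.1400, 0.8200, 0.0400).
I(S;T) = H(S) + H(T) − H(S,T).
H(S) = 0.9858, H(T) = 0.8176, H(S,T) = 1.7395.
I(S;T) = 0.9858 + 0.8176 − 1.7395 = 0.064 bits.

0.064 bits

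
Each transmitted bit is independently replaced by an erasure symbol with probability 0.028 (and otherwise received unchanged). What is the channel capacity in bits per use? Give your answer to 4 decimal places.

Binary erasure channel: capacity C = 1 − ε.
C = 1 − 0.028 = 0.9720 bits per channel use.

0.9720 bits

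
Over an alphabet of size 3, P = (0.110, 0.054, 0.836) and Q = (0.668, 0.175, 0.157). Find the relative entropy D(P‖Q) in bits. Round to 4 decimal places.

1.6392 bits

D(P‖Q) = Σ p·log₂(p/q).
  0.110·log₂(0.110/0.668) = -0.28626
  0.054·log₂(0.054/0.175) = -0.09160
  0.836·log₂(0.836/0.157) = 2.01705
D(P‖Q) = 1.6392 bits.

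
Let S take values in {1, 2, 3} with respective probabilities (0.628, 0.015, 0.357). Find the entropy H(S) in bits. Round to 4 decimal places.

1.0429 bits

H(S) = −Σ p·log₂ p.
  −(0.628)·log₂(0.628) = 0.42149
  −(0.015)·log₂(0.015) = 0.09088
  −(0.357)·log₂(0.357) = 0.53050
Sum: 0.42149 + 0.09088 + 0.53050 = 1.0429 bits.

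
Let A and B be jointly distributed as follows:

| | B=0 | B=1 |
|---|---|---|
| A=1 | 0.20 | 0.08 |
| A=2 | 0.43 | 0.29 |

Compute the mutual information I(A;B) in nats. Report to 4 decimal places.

0.0061 nats

Marginals: p(A) = (0.2800, 0.7200), p(B) = (0.6300, 0.3700).
I(A;B) = Σ p(x,y)·ln[p(x,y)/(p(x)p(y))].
  (1,0): 0.20·ln(1.1338) = 0.02511
  (1,1): 0.08·ln(0.7722) = -0.02068
  (2,0): 0.43·ln(0.9480) = -0.02298
  (2,1): 0.29·ln(1.0886) = 0.02462
Sum = 0.0061 nats.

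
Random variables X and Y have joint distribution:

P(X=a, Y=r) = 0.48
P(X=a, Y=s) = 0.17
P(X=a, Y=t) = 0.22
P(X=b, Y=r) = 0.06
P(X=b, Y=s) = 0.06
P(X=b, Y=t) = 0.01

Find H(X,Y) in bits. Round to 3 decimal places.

H(X,Y) = −Σ p(x,y)·log₂ p(x,y) over all 6 cells.
  cell (a,r): −0.48·log₂0.48 = 0.5083
  cell (a,s): −0.17·log₂0.17 = 0.4346
  cell (a,t): −0.22·log₂0.22 = 0.4806
  cell (b,r): −0.06·log₂0.06 = 0.2435
  cell (b,s): −0.06·log₂0.06 = 0.2435
  cell (b,t): −0.01·log₂0.01 = 0.0664
Sum = 1.977 bits.

1.977 bits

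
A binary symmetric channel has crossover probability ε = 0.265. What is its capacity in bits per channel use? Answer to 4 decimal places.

0.1658 bits

Binary symmetric channel: C = 1 − h₂(ε) where h₂ is the binary entropy function.
h₂(0.265) = −0.265·log₂0.265 − 0.735·log₂0.735 = 0.8342.
C = 1 − 0.8342 = 0.1658 bits per channel use.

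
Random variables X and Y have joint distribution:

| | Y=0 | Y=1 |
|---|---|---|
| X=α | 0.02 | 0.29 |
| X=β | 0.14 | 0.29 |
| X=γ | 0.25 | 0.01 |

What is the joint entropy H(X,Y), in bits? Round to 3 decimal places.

H(X,Y) = −Σ p(x,y)·log₂ p(x,y) over all 6 cells.
  cell (α,0): −0.02·log₂0.02 = 0.1129
  cell (α,1): −0.29·log₂0.29 = 0.5179
  cell (β,0): −0.14·log₂0.14 = 0.3971
  cell (β,1): −0.29·log₂0.29 = 0.5179
  cell (γ,0): −0.25·log₂0.25 = 0.5000
  cell (γ,1): −0.01·log₂0.01 = 0.0664
Sum = 2.112 bits.

2.112 bits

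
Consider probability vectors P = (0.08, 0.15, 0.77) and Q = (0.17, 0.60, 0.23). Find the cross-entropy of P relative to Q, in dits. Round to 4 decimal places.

0.5863 dits

H(P,Q) = −Σ p·log₁₀ q.
  −0.08·log₁₀(0.17) = 0.06156
  −0.15·log₁₀(0.60) = 0.03328
  −0.77·log₁₀(0.23) = 0.49147
H(P,Q) = 0.5863 dits.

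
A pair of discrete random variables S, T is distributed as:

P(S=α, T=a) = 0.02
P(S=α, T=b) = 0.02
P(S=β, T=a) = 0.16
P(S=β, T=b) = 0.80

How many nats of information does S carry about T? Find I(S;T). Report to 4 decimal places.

0.0111 nats

Marginals: p(S) = (0.0400, 0.9600), p(T) = (0.1800, 0.8200).
I(S;T) = H(S) + H(T) − H(S,T).
H(S) = 0.1679, H(T) = 0.4714, H(S,T) = 0.6282.
I(S;T) = 0.1679 + 0.4714 − 0.6282 = 0.0111 nats.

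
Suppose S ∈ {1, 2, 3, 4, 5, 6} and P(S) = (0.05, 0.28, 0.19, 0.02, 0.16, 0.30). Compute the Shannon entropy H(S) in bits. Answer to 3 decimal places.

2.243 bits

H(S) = −Σ p·log₂ p.
  −(0.05)·log₂(0.05) = 0.2161
  −(0.28)·log₂(0.28) = 0.5142
  −(0.19)·log₂(0.19) = 0.4552
  −(0.02)·log₂(0.02) = 0.1129
  −(0.16)·log₂(0.16) = 0.4230
  −(0.30)·log₂(0.30) = 0.5211
Sum: 0.2161 + 0.5142 + 0.4552 + 0.1129 + 0.4230 + 0.5211 = 2.243 bits.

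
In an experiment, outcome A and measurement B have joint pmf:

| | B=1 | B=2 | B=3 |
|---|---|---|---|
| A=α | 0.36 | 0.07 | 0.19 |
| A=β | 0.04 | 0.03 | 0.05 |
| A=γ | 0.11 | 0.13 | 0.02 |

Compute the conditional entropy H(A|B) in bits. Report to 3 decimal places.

1.165 bits

Marginals: p(A) = (0.6200, 0.1200, 0.2600), p(B) = (0.5100, 0.2300, 0.2600).
H(A|B) = Σ p(B) · H(A|B=·).
  B=1: p=0.5100, H(A|B=1) = 1.1201
  B=2: p=0.2300, H(A|B=2) = 1.3709
  B=3: p=0.2600, H(A|B=3) = 1.0727
Weighted sum = 1.165 bits.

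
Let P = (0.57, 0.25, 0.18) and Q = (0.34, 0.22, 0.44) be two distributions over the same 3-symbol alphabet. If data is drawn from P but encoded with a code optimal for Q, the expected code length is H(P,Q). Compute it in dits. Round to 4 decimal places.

H(P,Q) = −Σ p·log₁₀ q.
  −0.57·log₁₀(0.34) = 0.26706
  −0.25·log₁₀(0.22) = 0.16439
  −0.18·log₁₀(0.44) = 0.06418
H(P,Q) = 0.4956 dits.

0.4956 dits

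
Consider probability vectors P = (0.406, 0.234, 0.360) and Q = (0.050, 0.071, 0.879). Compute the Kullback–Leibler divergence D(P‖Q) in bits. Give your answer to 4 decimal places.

1.1657 bits

D(P‖Q) = Σ p·log₂(p/q).
  0.406·log₂(0.406/0.050) = 1.22672
  0.234·log₂(0.234/0.071) = 0.40262
  0.360·log₂(0.360/0.879) = -0.46363
D(P‖Q) = 1.1657 bits.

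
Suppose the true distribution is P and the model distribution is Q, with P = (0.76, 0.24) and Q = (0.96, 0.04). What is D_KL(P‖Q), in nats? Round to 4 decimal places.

0.2525 nats

D(P‖Q) = Σ p·ln(p/q).
  0.76·ln(0.76/0.96) = -0.17755
  0.24·ln(0.24/0.04) = 0.43002
D(P‖Q) = 0.2525 nats.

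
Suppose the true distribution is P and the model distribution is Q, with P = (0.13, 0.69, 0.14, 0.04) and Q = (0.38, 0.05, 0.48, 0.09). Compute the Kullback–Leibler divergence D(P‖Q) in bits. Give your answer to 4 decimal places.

D(P‖Q) = Σ p·log₂(p/q).
  0.13·log₂(0.13/0.38) = -0.20117
  0.69·log₂(0.69/0.05) = 2.61275
  0.14·log₂(0.14/0.48) = -0.24887
  0.04·log₂(0.04/0.09) = -0.04680
D(P‖Q) = 2.1159 bits.

2.1159 bits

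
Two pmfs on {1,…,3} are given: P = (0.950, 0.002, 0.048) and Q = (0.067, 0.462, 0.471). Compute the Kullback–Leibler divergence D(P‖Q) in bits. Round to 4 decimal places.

D(P‖Q) = Σ p·log₂(p/q).
  0.950·log₂(0.950/0.067) = 3.63441
  0.002·log₂(0.002/0.462) = -0.01570
  0.048·log₂(0.048/0.471) = -0.15814
D(P‖Q) = 3.4606 bits.

3.4606 bits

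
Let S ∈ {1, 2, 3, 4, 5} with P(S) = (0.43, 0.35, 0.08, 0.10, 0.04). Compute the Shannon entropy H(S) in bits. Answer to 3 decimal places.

1.863 bits

H(S) = −Σ p·log₂ p.
  −(0.43)·log₂(0.43) = 0.5236
  −(0.35)·log₂(0.35) = 0.5301
  −(0.08)·log₂(0.08) = 0.2915
  −(0.10)·log₂(0.10) = 0.3322
  −(0.04)·log₂(0.04) = 0.1858
Sum: 0.5236 + 0.5301 + 0.2915 + 0.3322 + 0.1858 = 1.863 bits.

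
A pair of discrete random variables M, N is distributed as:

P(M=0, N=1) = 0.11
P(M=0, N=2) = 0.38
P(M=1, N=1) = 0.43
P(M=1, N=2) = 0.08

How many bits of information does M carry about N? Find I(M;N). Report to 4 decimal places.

0.2993 bits

Marginals: p(M) = (0.4900, 0.5100), p(N) = (0.5400, 0.4600).
I(M;N) = H(M) + H(N) − H(M,N).
H(M) = 0.9997, H(N) = 0.9954, H(M,N) = 1.6958.
I(M;N) = 0.9997 + 0.9954 − 1.6958 = 0.2993 bits.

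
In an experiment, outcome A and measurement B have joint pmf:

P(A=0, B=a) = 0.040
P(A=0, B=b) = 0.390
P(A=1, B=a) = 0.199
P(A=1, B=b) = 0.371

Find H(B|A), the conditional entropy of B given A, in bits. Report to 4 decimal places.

0.7240 bits

Chain rule: H(B|A) = H(A,B) − H(A).
Marginals: p(A) = (0.4300, 0.5700), p(B) = (0.2390, 0.7610).
H(A,B) = 1.7098 bits; H(A) = 0.9858 bits.
H(B|A) = 1.7098 − 0.9858 = 0.7240 bits.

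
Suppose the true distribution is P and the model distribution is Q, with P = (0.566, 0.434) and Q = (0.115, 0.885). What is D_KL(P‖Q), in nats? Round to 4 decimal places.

D(P‖Q) = Σ p·ln(p/q).
  0.566·ln(0.566/0.115) = 0.90201
  0.434·ln(0.434/0.885) = -0.30924
D(P‖Q) = 0.5928 nats.

0.5928 nats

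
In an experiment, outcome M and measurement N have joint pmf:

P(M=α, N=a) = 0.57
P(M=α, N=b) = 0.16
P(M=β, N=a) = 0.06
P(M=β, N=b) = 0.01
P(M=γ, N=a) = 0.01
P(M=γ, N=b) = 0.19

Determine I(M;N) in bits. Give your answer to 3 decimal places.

Marginals: p(M) = (0.7300, 0.0700, 0.2000), p(N) = (0.6400, 0.3600).
I(M;N) = H(M) + H(N) − H(M,N).
H(M) = 1.0644, H(N) = 0.9427, H(M,N) = 1.7169.
I(M;N) = 1.0644 + 0.9427 − 1.7169 = 0.290 bits.

0.290 bits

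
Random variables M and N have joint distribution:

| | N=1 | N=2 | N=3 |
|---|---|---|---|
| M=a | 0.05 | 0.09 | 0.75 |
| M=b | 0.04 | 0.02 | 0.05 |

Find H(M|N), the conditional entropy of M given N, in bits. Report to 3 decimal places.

0.434 bits

Marginals: p(M) = (0.8900, 0.1100), p(N) = (0.0900, 0.1100, 0.8000).
H(M|N) = Σ p(N) · H(M|N=·).
  N=1: p=0.0900, H(M|N=1) = 0.9911
  N=2: p=0.1100, H(M|N=2) = 0.6840
  N=3: p=0.8000, H(M|N=3) = 0.3373
Weighted sum = 0.434 bits.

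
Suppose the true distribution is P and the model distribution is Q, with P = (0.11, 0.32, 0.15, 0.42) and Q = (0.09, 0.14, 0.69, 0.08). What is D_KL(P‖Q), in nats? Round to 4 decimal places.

D(P‖Q) = Σ p·ln(p/q).
  0.11·ln(0.11/0.09) = 0.02207
  0.32·ln(0.32/0.14) = 0.26454
  0.15·ln(0.15/0.69) = -0.22891
  0.42·ln(0.42/0.08) = 0.69646
D(P‖Q) = 0.7542 nats.

0.7542 nats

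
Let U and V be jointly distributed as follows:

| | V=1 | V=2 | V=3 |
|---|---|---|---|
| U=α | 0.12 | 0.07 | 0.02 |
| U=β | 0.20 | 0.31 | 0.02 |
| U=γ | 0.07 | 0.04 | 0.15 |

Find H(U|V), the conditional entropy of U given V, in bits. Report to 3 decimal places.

Marginals: p(U) = (0.2100, 0.5300, 0.2600), p(V) = (0.3900, 0.4200, 0.1900).
H(U|V) = Σ p(V) · H(U|V=·).
  V=1: p=0.3900, H(U|V=1) = 1.4621
  V=2: p=0.4200, H(U|V=2) = 1.0773
  V=3: p=0.1900, H(U|V=3) = 0.9530
Weighted sum = 1.204 bits.

1.204 bits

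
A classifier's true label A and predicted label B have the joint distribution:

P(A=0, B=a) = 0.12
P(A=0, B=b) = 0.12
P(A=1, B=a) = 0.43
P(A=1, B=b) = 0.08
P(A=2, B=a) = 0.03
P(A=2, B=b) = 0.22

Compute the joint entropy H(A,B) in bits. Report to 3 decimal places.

H(A,B) = −Σ p(x,y)·log₂ p(x,y) over all 6 cells.
  cell (0,a): −0.12·log₂0.12 = 0.3671
  cell (0,b): −0.12·log₂0.12 = 0.3671
  cell (1,a): −0.43·log₂0.43 = 0.5236
  cell (1,b): −0.08·log₂0.08 = 0.2915
  cell (2,a): −0.03·log₂0.03 = 0.1518
  cell (2,b): −0.22·log₂0.22 = 0.4806
Sum = 2.182 bits.

2.182 bits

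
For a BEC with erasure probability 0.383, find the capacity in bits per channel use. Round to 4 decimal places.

0.6170 bits

Binary erasure channel: capacity C = 1 − ε.
C = 1 − 0.383 = 0.6170 bits per channel use.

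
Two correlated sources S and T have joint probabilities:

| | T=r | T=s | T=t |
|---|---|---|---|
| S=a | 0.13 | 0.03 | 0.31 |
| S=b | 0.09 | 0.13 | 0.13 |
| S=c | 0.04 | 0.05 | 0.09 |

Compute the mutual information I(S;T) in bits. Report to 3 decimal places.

Marginals: p(S) = (0.4700, 0.3500, 0.1800), p(T) = (0.2600, 0.2100, 0.5300).
I(S;T) = H(S) + H(T) − H(S,T).
H(S) = 1.4874, H(T) = 1.4636, H(S,T) = 2.8507.
I(S;T) = 1.4874 + 1.4636 − 2.8507 = 0.100 bits.

0.100 bits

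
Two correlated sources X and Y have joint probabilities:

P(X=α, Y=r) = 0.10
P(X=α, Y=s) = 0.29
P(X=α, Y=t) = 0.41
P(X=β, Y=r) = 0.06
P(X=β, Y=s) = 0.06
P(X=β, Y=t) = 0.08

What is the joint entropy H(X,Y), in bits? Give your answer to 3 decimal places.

2.156 bits

H(X,Y) = −Σ p(x,y)·log₂ p(x,y) over all 6 cells.
  cell (α,r): −0.10·log₂0.10 = 0.3322
  cell (α,s): −0.29·log₂0.29 = 0.5179
  cell (α,t): −0.41·log₂0.41 = 0.5274
  cell (β,r): −0.06·log₂0.06 = 0.2435
  cell (β,s): −0.06·log₂0.06 = 0.2435
  cell (β,t): −0.08·log₂0.08 = 0.2915
Sum = 2.156 bits.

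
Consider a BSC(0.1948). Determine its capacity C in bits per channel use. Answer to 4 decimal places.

Binary symmetric channel: C = 1 − h₂(ε) where h₂ is the binary entropy function.
h₂(0.1948) = −0.1948·log₂0.1948 − 0.8052·log₂0.8052 = 0.7114.
C = 1 − 0.7114 = 0.2886 bits per channel use.

0.2886 bits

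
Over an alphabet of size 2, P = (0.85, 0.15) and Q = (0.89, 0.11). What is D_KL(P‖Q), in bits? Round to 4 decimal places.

0.0107 bits

D(P‖Q) = Σ p·log₂(p/q).
  0.85·log₂(0.85/0.89) = -0.05639
  0.15·log₂(0.15/0.11) = 0.06712
D(P‖Q) = 0.0107 bits.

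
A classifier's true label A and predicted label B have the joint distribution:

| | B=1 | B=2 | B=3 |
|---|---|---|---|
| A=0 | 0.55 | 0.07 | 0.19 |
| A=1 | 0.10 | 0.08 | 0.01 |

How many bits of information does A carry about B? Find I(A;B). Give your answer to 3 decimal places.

Marginals: p(A) = (0.8100, 0.1900), p(B) = (0.6500, 0.1500, 0.2000).
I(A;B) = H(A) + H(B) − H(A,B).
H(A) = 0.7015, H(B) = 1.2789, H(A,B) = 1.8883.
I(A;B) = 0.7015 + 1.2789 − 1.8883 = 0.092 bits.

0.092 bits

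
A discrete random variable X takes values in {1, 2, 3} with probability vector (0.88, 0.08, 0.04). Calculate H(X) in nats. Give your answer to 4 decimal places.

0.4433 nats

H(X) = −Σ p·ln p.
  −(0.88)·ln(0.88) = 0.11249
  −(0.08)·ln(0.08) = 0.20206
  −(0.04)·ln(0.04) = 0.12876
Sum: 0.11249 + 0.20206 + 0.12876 = 0.4433 nats.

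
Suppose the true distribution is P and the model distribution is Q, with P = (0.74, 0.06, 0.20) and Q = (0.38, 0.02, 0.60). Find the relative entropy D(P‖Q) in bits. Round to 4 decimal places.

D(P‖Q) = Σ p·log₂(p/q).
  0.74·log₂(0.74/0.38) = 0.71153
  0.06·log₂(0.06/0.02) = 0.09510
  0.20·log₂(0.20/0.60) = -0.31699
D(P‖Q) = 0.4896 bits.

0.4896 bits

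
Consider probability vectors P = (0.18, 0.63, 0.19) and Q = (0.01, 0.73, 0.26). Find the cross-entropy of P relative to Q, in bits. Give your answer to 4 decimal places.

H(P,Q) = −Σ p·log₂ q.
  −0.18·log₂(0.01) = 1.19589
  −0.63·log₂(0.73) = 0.28604
  −0.19·log₂(0.26) = 0.36925
H(P,Q) = 1.8512 bits.

1.8512 bits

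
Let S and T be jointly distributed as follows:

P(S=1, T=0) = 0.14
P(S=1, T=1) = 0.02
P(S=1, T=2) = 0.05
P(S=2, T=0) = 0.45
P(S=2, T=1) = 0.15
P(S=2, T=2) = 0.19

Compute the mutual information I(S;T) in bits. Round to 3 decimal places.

Marginals: p(S) = (0.2100, 0.7900), p(T) = (0.5900, 0.1700, 0.2400).
I(S;T) = H(S) + H(T) − H(S,T).
H(S) = 0.7415, H(T) = 1.3778, H(S,T) = 2.1103.
I(S;T) = 0.7415 + 1.3778 − 2.1103 = 0.009 bits.

0.009 bits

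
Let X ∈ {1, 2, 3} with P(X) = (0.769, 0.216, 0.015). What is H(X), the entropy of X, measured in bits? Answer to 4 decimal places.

H(X) = −Σ p·log₂ p.
  −(0.769)·log₂(0.769) = 0.29141
  −(0.216)·log₂(0.216) = 0.47755
  −(0.015)·log₂(0.015) = 0.09088
Sum: 0.29141 + 0.47755 + 0.09088 = 0.8598 bits.

0.8598 bits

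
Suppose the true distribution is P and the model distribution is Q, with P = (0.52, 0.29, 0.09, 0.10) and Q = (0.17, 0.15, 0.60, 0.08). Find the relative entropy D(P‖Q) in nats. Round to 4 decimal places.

D(P‖Q) = Σ p·ln(p/q).
  0.52·ln(0.52/0.17) = 0.58138
  0.29·ln(0.29/0.15) = 0.19118
  0.09·ln(0.09/0.60) = -0.17074
  0.10·ln(0.10/0.08) = 0.02231
D(P‖Q) = 0.6241 nats.

0.6241 nats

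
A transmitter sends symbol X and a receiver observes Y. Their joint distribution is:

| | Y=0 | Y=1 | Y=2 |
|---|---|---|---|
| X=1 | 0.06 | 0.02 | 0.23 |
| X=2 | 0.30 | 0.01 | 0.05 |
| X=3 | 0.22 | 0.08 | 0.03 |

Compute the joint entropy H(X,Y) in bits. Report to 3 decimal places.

H(X,Y) = −Σ p(x,y)·log₂ p(x,y) over all 9 cells.
  cell (1,0): −0.06·log₂0.06 = 0.2435
  cell (1,1): −0.02·log₂0.02 = 0.1129
  cell (1,2): −0.23·log₂0.23 = 0.4877
  cell (2,0): −0.30·log₂0.30 = 0.5211
  cell (2,1): −0.01·log₂0.01 = 0.0664
  cell (2,2): −0.05·log₂0.05 = 0.2161
  cell (3,0): −0.22·log₂0.22 = 0.4806
  cell (3,1): −0.08·log₂0.08 = 0.2915
  cell (3,2): −0.03·log₂0.03 = 0.1518
Sum = 2.572 bits.

2.572 bits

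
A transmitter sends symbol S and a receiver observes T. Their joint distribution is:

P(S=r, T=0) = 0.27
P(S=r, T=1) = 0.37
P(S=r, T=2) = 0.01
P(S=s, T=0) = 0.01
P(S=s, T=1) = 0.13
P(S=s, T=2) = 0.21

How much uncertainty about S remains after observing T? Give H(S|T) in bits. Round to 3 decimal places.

Marginals: p(S) = (0.6500, 0.3500), p(T) = (0.2800, 0.5000, 0.2200).
H(S|T) = Σ p(T) · H(S|T=·).
  T=0: p=0.2800, H(S|T=0) = 0.2223
  T=1: p=0.5000, H(S|T=1) = 0.8267
  T=2: p=0.2200, H(S|T=2) = 0.2668
Weighted sum = 0.534 bits.

0.534 bits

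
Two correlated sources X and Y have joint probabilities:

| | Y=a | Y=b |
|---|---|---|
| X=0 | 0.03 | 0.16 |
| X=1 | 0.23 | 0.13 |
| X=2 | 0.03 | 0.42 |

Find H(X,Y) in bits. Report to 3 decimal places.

H(X,Y) = −Σ p(x,y)·log₂ p(x,y) over all 6 cells.
  cell (0,a): −0.03·log₂0.03 = 0.1518
  cell (0,b): −0.16·log₂0.16 = 0.4230
  cell (1,a): −0.23·log₂0.23 = 0.4877
  cell (1,b): −0.13·log₂0.13 = 0.3826
  cell (2,a): −0.03·log₂0.03 = 0.1518
  cell (2,b): −0.42·log₂0.42 = 0.5256
Sum = 2.123 bits.

2.123 bits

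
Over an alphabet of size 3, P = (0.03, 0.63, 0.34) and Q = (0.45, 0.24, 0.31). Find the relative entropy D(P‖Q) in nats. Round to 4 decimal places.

D(P‖Q) = Σ p·ln(p/q).
  0.03·ln(0.03/0.45) = -0.08124
  0.63·ln(0.63/0.24) = 0.60800
  0.34·ln(0.34/0.31) = 0.03141
D(P‖Q) = 0.5582 nats.

0.5582 nats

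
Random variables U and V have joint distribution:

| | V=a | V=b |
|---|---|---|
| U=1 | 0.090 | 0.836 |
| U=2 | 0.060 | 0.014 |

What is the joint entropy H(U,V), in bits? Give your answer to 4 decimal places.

0.8584 bits

H(U,V) = −Σ p(x,y)·log₂ p(x,y) over all 4 cells.
  cell (1,a): −0.090·log₂0.090 = 0.31265
  cell (1,b): −0.836·log₂0.836 = 0.21604
  cell (2,a): −0.060·log₂0.060 = 0.24353
  cell (2,b): −0.014·log₂0.014 = 0.08622
Sum = 0.8584 bits.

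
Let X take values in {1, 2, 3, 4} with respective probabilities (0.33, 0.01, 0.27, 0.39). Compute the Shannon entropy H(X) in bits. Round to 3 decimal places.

H(X) = −Σ p·log₂ p.
  −(0.33)·log₂(0.33) = 0.5278
  −(0.01)·log₂(0.01) = 0.0664
  −(0.27)·log₂(0.27) = 0.5100
  −(0.39)·log₂(0.39) = 0.5298
Sum: 0.5278 + 0.0664 + 0.5100 + 0.5298 = 1.634 bits.

1.634 bits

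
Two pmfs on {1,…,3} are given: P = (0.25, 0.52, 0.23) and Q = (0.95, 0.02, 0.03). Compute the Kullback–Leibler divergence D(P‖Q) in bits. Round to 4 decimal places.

2.6386 bits

D(P‖Q) = Σ p·log₂(p/q).
  0.25·log₂(0.25/0.95) = -0.48150
  0.52·log₂(0.52/0.02) = 2.44423
  0.23·log₂(0.23/0.03) = 0.67588
D(P‖Q) = 2.6386 bits.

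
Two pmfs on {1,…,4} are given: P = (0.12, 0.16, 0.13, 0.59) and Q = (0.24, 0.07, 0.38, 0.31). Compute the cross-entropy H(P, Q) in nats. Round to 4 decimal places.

H(P,Q) = −Σ p·ln q.
  −0.12·ln(0.24) = 0.17125
  −0.16·ln(0.07) = 0.42548
  −0.13·ln(0.38) = 0.12579
  −0.59·ln(0.31) = 0.69100
H(P,Q) = 1.4135 nats.

1.4135 nats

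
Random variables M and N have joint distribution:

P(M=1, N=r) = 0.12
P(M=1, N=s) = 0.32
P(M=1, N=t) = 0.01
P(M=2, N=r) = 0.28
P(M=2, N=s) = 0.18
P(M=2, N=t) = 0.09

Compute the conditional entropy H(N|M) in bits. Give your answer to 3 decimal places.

Marginals: p(M) = (0.4500, 0.5500), p(N) = (0.4000, 0.5000, 0.1000).
H(N|M) = Σ p(M) · H(N|M=·).
  M=1: p=0.4500, H(N|M=1) = 0.9803
  M=2: p=0.5500, H(N|M=2) = 1.4506
Weighted sum = 1.239 bits.

1.239 bits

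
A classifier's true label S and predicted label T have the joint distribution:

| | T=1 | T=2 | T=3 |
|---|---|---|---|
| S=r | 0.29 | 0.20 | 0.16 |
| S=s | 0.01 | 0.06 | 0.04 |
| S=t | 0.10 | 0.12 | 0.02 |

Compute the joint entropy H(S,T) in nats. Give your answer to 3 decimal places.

H(S,T) = −Σ p(x,y)·ln p(x,y) over all 9 cells.
  cell (r,1): −0.29·ln0.29 = 0.3590
  cell (r,2): −0.20·ln0.20 = 0.3219
  cell (r,3): −0.16·ln0.16 = 0.2932
  cell (s,1): −0.01·ln0.01 = 0.0461
  cell (s,2): −0.06·ln0.06 = 0.1688
  cell (s,3): −0.04·ln0.04 = 0.1288
  cell (t,1): −0.10·ln0.10 = 0.2303
  cell (t,2): −0.12·ln0.12 = 0.2544
  cell (t,3): −0.02·ln0.02 = 0.0782
Sum = 1.881 nats.

1.881 nats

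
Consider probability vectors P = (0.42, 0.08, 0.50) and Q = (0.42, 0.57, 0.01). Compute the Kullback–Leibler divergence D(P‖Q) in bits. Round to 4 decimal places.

2.5953 bits

D(P‖Q) = Σ p·log₂(p/q).
  0.42·log₂(0.42/0.42) = 0.00000
  0.08·log₂(0.08/0.57) = -0.22663
  0.50·log₂(0.50/0.01) = 2.82193
D(P‖Q) = 2.5953 bits.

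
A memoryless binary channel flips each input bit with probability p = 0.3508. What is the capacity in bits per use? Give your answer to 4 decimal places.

Binary symmetric channel: C = 1 − h₂(ε) where h₂ is the binary entropy function.
h₂(0.3508) = −0.3508·log₂0.3508 − 0.6492·log₂0.6492 = 0.9348.
C = 1 − 0.9348 = 0.0652 bits per channel use.

0.0652 bits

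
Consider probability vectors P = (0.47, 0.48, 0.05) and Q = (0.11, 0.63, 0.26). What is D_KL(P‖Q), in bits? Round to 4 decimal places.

D(P‖Q) = Σ p·log₂(p/q).
  0.47·log₂(0.47/0.11) = 0.98472
  0.48·log₂(0.48/0.63) = -0.18831
  0.05·log₂(0.05/0.26) = -0.11893
D(P‖Q) = 0.6775 bits.

0.6775 bits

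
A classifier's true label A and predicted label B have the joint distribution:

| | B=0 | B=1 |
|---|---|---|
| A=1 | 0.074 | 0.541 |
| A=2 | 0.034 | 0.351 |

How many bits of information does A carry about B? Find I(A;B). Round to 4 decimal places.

Marginals: p(A) = (0.6150, 0.3850), p(B) = (0.1080, 0.8920).
I(A;B) = H(A) + H(B) − H(A,B).
H(A) = 0.9615, H(B) = 0.4939, H(A,B) = 1.4535.
I(A;B) = 0.9615 + 0.4939 − 1.4535 = 0.0019 bits.

0.0019 bits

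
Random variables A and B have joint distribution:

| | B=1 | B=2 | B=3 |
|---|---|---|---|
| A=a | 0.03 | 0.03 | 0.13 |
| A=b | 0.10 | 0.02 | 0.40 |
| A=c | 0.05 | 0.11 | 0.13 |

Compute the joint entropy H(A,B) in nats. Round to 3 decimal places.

1.808 nats

H(A,B) = −Σ p(x,y)·ln p(x,y) over all 9 cells.
  cell (a,1): −0.03·ln0.03 = 0.1052
  cell (a,2): −0.03·ln0.03 = 0.1052
  cell (a,3): −0.13·ln0.13 = 0.2652
  cell (b,1): −0.10·ln0.10 = 0.2303
  cell (b,2): −0.02·ln0.02 = 0.0782
  cell (b,3): −0.40·ln0.40 = 0.3665
  cell (c,1): −0.05·ln0.05 = 0.1498
  cell (c,2): −0.11·ln0.11 = 0.2428
  cell (c,3): −0.13·ln0.13 = 0.2652
Sum = 1.808 nats.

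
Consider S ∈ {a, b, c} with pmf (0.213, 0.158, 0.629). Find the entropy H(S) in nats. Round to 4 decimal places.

H(S) = −Σ p·ln p.
  −(0.213)·ln(0.213) = 0.32940
  −(0.158)·ln(0.158) = 0.29154
  −(0.629)·ln(0.629) = 0.29162
Sum: 0.32940 + 0.29154 + 0.29162 = 0.9126 nats.

0.9126 nats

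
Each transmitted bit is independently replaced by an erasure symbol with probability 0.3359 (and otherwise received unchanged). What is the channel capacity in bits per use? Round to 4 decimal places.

Binary erasure channel: capacity C = 1 − ε.
C = 1 − 0.3359 = 0.6641 bits per channel use.

0.6641 bits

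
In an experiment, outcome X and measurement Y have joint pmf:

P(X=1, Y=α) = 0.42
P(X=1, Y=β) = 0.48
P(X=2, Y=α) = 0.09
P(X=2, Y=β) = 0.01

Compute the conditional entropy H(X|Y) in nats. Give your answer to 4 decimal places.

0.2865 nats

Chain rule: H(X|Y) = H(X,Y) − H(Y).
Marginals: p(X) = (0.9000, 0.1000), p(Y) = (0.5100, 0.4900).
H(X,Y) = 0.9794 nats; H(Y) = 0.6929 nats.
H(X|Y) = 0.9794 − 0.6929 = 0.2865 nats.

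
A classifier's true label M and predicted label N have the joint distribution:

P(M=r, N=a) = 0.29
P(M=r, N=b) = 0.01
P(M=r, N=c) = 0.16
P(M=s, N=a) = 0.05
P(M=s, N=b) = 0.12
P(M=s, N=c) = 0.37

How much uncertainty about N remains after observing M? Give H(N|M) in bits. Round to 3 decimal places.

Marginals: p(M) = (0.4600, 0.5400), p(N) = (0.3400, 0.1300, 0.5300).
H(N|M) = Σ p(M) · H(N|M=·).
  M=r: p=0.4600, H(N|M=r) = 1.0696
  M=s: p=0.5400, H(N|M=s) = 1.1738
Weighted sum = 1.126 bits.

1.126 bits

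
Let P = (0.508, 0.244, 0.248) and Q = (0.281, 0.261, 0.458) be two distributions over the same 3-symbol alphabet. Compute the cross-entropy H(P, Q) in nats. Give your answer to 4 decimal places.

1.1663 nats

H(P,Q) = −Σ p·ln q.
  −0.508·ln(0.281) = 0.64486
  −0.244·ln(0.261) = 0.32775
  −0.248·ln(0.458) = 0.19366
H(P,Q) = 1.1663 nats.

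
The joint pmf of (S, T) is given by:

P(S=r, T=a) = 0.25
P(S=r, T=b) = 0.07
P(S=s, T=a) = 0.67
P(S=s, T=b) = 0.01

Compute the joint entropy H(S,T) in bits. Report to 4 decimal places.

1.2221 bits

H(S,T) = −Σ p(x,y)·log₂ p(x,y) over all 4 cells.
  cell (r,a): −0.25·log₂0.25 = 0.50000
  cell (r,b): −0.07·log₂0.07 = 0.26856
  cell (s,a): −0.67·log₂0.67 = 0.38710
  cell (s,b): −0.01·log₂0.01 = 0.06644
Sum = 1.2221 bits.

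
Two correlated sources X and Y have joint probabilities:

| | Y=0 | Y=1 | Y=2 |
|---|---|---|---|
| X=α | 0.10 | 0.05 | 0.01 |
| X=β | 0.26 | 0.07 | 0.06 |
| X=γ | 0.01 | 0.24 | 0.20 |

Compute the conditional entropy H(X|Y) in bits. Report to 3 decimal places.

Marginals: p(X) = (0.1600, 0.3900, 0.4500), p(Y) = (0.3700, 0.3600, 0.2700).
H(X|Y) = Σ p(Y) · H(X|Y=·).
  Y=0: p=0.3700, H(X|Y=0) = 1.0086
  Y=1: p=0.3600, H(X|Y=1) = 1.2449
  Y=2: p=0.2700, H(X|Y=2) = 0.9790
Weighted sum = 1.086 bits.

1.086 bits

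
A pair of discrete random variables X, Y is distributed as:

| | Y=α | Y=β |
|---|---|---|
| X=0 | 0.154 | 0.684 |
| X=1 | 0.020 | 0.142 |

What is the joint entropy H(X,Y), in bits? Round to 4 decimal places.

H(X,Y) = −Σ p(x,y)·log₂ p(x,y) over all 4 cells.
  cell (0,α): −0.154·log₂0.154 = 0.41565
  cell (0,β): −0.684·log₂0.684 = 0.37479
  cell (1,α): −0.020·log₂0.020 = 0.11288
  cell (1,β): −0.142·log₂0.142 = 0.39988
Sum = 1.3032 bits.

1.3032 bits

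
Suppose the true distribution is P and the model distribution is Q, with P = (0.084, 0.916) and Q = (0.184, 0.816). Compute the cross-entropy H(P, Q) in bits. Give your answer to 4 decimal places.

0.4739 bits

H(P,Q) = −Σ p·log₂ q.
  −0.084·log₂(0.184) = 0.20515
  −0.916·log₂(0.816) = 0.26872
H(P,Q) = 0.4739 bits.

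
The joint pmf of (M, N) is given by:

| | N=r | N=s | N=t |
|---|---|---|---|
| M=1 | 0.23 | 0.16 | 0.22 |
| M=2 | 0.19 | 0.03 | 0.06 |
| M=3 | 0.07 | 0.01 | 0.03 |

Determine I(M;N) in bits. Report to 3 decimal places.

0.063 bits

Marginals: p(M) = (0.6100, 0.2800, 0.1100), p(N) = (0.4900, 0.2000, 0.3100).
I(M;N) = Σ p(x,y)·log₂[p(x,y)/(p(x)p(y))].
  (1,r): 0.23·log₂(0.7695) = -0.0869
  (1,s): 0.16·log₂(1.3115) = 0.0626
  (1,t): 0.22·log₂(1.1634) = 0.0480
  (2,r): 0.19·log₂(1.3848) = 0.0892
  (2,s): 0.03·log₂(0.5357) = -0.0270
  (2,t): 0.06·log₂(0.6912) = -0.0320
  (3,r): 0.07·log₂(1.2987) = 0.0264
  (3,s): 0.01·log₂(0.4545) = -0.0114
  (3,t): 0.03·log₂(0.8798) = -0.0055
Sum = 0.063 bits.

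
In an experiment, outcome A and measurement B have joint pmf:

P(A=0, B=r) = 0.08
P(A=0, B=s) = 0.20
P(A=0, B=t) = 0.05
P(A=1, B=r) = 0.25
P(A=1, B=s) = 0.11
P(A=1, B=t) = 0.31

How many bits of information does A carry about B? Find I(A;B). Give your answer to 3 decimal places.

Marginals: p(A) = (0.3300, 0.6700), p(B) = (0.3300, 0.3100, 0.3600).
I(A;B) = H(A) + H(B) − H(A,B).
H(A) = 0.9149, H(B) = 1.5822, H(A,B) = 2.3461.
I(A;B) = 0.9149 + 1.5822 − 2.3461 = 0.151 bits.

0.151 bits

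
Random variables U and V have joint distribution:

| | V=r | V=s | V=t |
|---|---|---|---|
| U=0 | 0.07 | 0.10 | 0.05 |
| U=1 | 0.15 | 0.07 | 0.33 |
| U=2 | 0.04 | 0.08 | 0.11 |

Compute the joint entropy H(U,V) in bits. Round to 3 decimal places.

H(U,V) = −Σ p(x,y)·log₂ p(x,y) over all 9 cells.
  cell (0,r): −0.07·log₂0.07 = 0.2686
  cell (0,s): −0.10·log₂0.10 = 0.3322
  cell (0,t): −0.05·log₂0.05 = 0.2161
  cell (1,r): −0.15·log₂0.15 = 0.4105
  cell (1,s): −0.07·log₂0.07 = 0.2686
  cell (1,t): −0.33·log₂0.33 = 0.5278
  cell (2,r): −0.04·log₂0.04 = 0.1858
  cell (2,s): −0.08·log₂0.08 = 0.2915
  cell (2,t): −0.11·log₂0.11 = 0.3503
Sum = 2.851 bits.

2.851 bits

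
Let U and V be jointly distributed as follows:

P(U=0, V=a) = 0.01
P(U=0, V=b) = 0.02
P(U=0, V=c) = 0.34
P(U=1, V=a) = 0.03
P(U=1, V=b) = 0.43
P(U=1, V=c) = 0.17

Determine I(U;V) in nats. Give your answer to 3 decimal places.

Marginals: p(U) = (0.3700, 0.6300), p(V) = (0.0400, 0.4500, 0.5100).
I(U;V) = Σ p(x,y)·ln[p(x,y)/(p(x)p(y))].
  (0,a): 0.01·ln(0.6757) = -0.0039
  (0,b): 0.02·ln(0.1201) = -0.0424
  (0,c): 0.34·ln(1.8018) = 0.2002
  (1,a): 0.03·ln(1.1905) = 0.0052
  (1,b): 0.43·ln(1.5168) = 0.1791
  (1,c): 0.17·ln(0.5291) = -0.1082
Sum = 0.230 nats.

0.230 nats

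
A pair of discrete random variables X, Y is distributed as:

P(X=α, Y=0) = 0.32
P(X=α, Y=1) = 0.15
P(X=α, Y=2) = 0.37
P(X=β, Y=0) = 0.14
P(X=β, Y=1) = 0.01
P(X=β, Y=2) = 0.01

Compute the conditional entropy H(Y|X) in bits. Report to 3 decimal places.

1.363 bits

Chain rule: H(Y|X) = H(X,Y) − H(X).
Marginals: p(X) = (0.8400, 0.1600), p(Y) = (0.4600, 0.1600, 0.3800).
H(X,Y) = 1.9973 bits; H(X) = 0.6343 bits.
H(Y|X) = 1.9973 − 0.6343 = 1.363 bits.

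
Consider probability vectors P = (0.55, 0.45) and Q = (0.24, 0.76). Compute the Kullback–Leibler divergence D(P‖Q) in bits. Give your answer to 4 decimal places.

0.3178 bits

D(P‖Q) = Σ p·log₂(p/q).
  0.55·log₂(0.55/0.24) = 0.65802
  0.45·log₂(0.45/0.76) = -0.34023
D(P‖Q) = 0.3178 bits.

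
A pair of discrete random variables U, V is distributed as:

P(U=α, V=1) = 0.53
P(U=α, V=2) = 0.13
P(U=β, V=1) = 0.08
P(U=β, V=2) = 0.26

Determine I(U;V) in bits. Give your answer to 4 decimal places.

0.2247 bits

Marginals: p(U) = (0.6600, 0.3400), p(V) = (0.6100, 0.3900).
I(U;V) = H(U) + H(V) − H(U,V).
H(U) = 0.9248, H(V) = 0.9648, H(U,V) = 1.6649.
I(U;V) = 0.9248 + 0.9648 − 1.6649 = 0.2247 bits.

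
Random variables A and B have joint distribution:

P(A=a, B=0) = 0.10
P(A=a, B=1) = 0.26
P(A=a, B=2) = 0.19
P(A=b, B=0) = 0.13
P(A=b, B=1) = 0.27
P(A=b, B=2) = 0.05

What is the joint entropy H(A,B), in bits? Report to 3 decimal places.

H(A,B) = −Σ p(x,y)·log₂ p(x,y) over all 6 cells.
  cell (a,0): −0.10·log₂0.10 = 0.3322
  cell (a,1): −0.26·log₂0.26 = 0.5053
  cell (a,2): −0.19·log₂0.19 = 0.4552
  cell (b,0): −0.13·log₂0.13 = 0.3826
  cell (b,1): −0.27·log₂0.27 = 0.5100
  cell (b,2): −0.05·log₂0.05 = 0.2161
Sum = 2.401 bits.

2.401 bits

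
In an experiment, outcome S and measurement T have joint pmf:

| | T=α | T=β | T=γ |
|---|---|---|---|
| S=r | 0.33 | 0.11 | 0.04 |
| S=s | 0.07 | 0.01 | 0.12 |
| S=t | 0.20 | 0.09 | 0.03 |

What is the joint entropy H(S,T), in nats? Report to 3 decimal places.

H(S,T) = −Σ p(x,y)·ln p(x,y) over all 9 cells.
  cell (r,α): −0.33·ln0.33 = 0.3659
  cell (r,β): −0.11·ln0.11 = 0.2428
  cell (r,γ): −0.04·ln0.04 = 0.1288
  cell (s,α): −0.07·ln0.07 = 0.1861
  cell (s,β): −0.01·ln0.01 = 0.0461
  cell (s,γ): −0.12·ln0.12 = 0.2544
  cell (t,α): −0.20·ln0.20 = 0.3219
  cell (t,β): −0.09·ln0.09 = 0.2167
  cell (t,γ): −0.03·ln0.03 = 0.1052
Sum = 1.868 nats.

1.868 nats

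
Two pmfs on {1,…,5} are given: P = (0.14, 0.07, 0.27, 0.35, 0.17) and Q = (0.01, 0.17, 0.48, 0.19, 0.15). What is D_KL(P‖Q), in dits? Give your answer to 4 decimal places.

0.1681 dits

D(P‖Q) = Σ p·log₁₀(p/q).
  0.14·log₁₀(0.14/0.01) = 0.16046
  0.07·log₁₀(0.07/0.17) = -0.02697
  0.27·log₁₀(0.27/0.48) = -0.06747
  0.35·log₁₀(0.35/0.19) = 0.09286
  0.17·log₁₀(0.17/0.15) = 0.00924
D(P‖Q) = 0.1681 dits.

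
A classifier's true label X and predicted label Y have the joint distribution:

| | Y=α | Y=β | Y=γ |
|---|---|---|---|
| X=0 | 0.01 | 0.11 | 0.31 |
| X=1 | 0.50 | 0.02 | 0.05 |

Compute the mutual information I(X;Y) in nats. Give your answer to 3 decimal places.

0.433 nats

Marginals: p(X) = (0.4300, 0.5700), p(Y) = (0.5100, 0.1300, 0.3600).
I(X;Y) = Σ p(x,y)·ln[p(x,y)/(p(x)p(y))].
  (0,α): 0.01·ln(0.0456) = -0.0309
  (0,β): 0.11·ln(1.9678) = 0.0745
  (0,γ): 0.31·ln(2.0026) = 0.2153
  (1,α): 0.50·ln(1.7200) = 0.2712
  (1,β): 0.02·ln(0.2699) = -0.0262
  (1,γ): 0.05·ln(0.2437) = -0.0706
Sum = 0.433 nats.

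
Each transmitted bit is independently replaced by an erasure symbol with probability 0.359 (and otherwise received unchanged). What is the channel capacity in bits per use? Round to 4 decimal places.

Binary erasure channel: capacity C = 1 − ε.
C = 1 − 0.359 = 0.6410 bits per channel use.

0.6410 bits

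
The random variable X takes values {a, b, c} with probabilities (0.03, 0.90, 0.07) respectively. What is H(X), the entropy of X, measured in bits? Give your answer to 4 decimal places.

0.5571 bits

H(X) = −Σ p·log₂ p.
  −(0.03)·log₂(0.03) = 0.15177
  −(0.90)·log₂(0.90) = 0.13680
  −(0.07)·log₂(0.07) = 0.26856
Sum: 0.15177 + 0.13680 + 0.26856 = 0.5571 bits.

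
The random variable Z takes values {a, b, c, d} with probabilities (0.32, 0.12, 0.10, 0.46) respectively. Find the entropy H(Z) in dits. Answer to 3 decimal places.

0.524 dits

H(Z) = −Σ p·log₁₀ p.
  −(0.32)·log₁₀(0.32) = 0.1584
  −(0.12)·log₁₀(0.12) = 0.1105
  −(0.10)·log₁₀(0.10) = 0.1000
  −(0.46)·log₁₀(0.46) = 0.1551
Sum: 0.1584 + 0.1105 + 0.1000 + 0.1551 = 0.524 dits.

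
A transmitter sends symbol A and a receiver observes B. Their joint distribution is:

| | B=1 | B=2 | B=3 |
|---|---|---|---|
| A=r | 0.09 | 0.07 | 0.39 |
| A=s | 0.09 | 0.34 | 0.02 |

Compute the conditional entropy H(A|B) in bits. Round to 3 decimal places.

Marginals: p(A) = (0.5500, 0.4500), p(B) = (0.1800, 0.4100, 0.4100).
H(A|B) = Σ p(B) · H(A|B=·).
  B=1: p=0.1800, H(A|B=1) = 1.0000
  B=2: p=0.4100, H(A|B=2) = 0.6594
  B=3: p=0.4100, H(A|B=3) = 0.2812
Weighted sum = 0.566 bits.

0.566 bits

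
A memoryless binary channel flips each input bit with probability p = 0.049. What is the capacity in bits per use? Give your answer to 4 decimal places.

0.7179 bits

Binary symmetric channel: C = 1 − h₂(ε) where h₂ is the binary entropy function.
h₂(0.049) = −0.049·log₂0.049 − 0.951·log₂0.951 = 0.2821.
C = 1 − 0.2821 = 0.7179 bits per channel use.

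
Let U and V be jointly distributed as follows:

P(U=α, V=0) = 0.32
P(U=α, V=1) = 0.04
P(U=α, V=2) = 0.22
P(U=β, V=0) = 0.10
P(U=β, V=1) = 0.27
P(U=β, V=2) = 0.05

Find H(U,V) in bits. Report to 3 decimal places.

H(U,V) = −Σ p(x,y)·log₂ p(x,y) over all 6 cells.
  cell (α,0): −0.32·log₂0.32 = 0.5260
  cell (α,1): −0.04·log₂0.04 = 0.1858
  cell (α,2): −0.22·log₂0.22 = 0.4806
  cell (β,0): −0.10·log₂0.10 = 0.3322
  cell (β,1): −0.27·log₂0.27 = 0.5100
  cell (β,2): −0.05·log₂0.05 = 0.2161
Sum = 2.251 bits.

2.251 bits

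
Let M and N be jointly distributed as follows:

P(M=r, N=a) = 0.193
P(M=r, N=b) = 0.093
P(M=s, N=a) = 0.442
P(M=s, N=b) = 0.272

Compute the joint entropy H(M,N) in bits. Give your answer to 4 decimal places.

H(M,N) = −Σ p(x,y)·log₂ p(x,y) over all 4 cells.
  cell (r,a): −0.193·log₂0.193 = 0.45805
  cell (r,b): −0.093·log₂0.093 = 0.31868
  cell (s,a): −0.442·log₂0.442 = 0.52062
  cell (s,b): −0.272·log₂0.272 = 0.51090
Sum = 1.8083 bits.

1.8083 bits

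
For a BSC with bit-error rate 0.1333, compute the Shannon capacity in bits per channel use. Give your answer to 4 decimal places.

Binary symmetric channel: C = 1 − h₂(ε) where h₂ is the binary entropy function.
h₂(0.1333) = −0.1333·log₂0.1333 − 0.8667·log₂0.8667 = 0.5664.
C = 1 − 0.5664 = 0.4336 bits per channel use.

0.4336 bits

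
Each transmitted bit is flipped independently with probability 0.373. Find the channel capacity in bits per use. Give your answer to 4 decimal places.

Binary symmetric channel: C = 1 − h₂(ε) where h₂ is the binary entropy function.
h₂(0.373) = −0.373·log₂0.373 − 0.627·log₂0.627 = 0.9529.
C = 1 − 0.9529 = 0.0471 bits per channel use.

0.0471 bits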